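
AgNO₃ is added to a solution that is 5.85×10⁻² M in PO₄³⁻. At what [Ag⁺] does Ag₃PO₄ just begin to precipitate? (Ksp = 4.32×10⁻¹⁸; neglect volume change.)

Precipitation of each salt begins when its ion product equals Ksp.
Ag₃PO₄(s) ⇌ 3 Ag⁺(aq) + PO₄³⁻(aq)
Ksp = [Ag⁺]^3[PO₄³⁻] = [Ag⁺]^3(5.85×10⁻²)
[Ag⁺]^3 = 4.32×10⁻¹⁸ / (5.85×10⁻²) = 7.38×10⁻¹⁷
[Ag⁺] = 4.20×10⁻⁶ M

4.20×10⁻⁶ M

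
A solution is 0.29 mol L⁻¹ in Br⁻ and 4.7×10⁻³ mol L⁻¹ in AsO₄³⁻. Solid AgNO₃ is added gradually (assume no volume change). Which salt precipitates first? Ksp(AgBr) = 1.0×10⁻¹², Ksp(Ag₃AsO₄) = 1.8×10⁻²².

Each salt precipitates once Q = Ksp for that salt.
For AgBr: [Ag⁺] = (Ksp/[Br⁻]) = 3.4×10⁻¹² mol L⁻¹
For Ag₃AsO₄: [Ag⁺] = (Ksp/[AsO₄³⁻])^(1/3) = 3.4×10⁻⁷ mol L⁻¹
AgBr requires the lower [Ag⁺], so it precipitates first.

AgBr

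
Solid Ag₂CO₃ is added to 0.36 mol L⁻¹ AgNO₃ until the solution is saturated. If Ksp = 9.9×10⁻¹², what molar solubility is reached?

Ag₂CO₃(s) ⇌ 2 Ag⁺(aq) + CO₃²⁻(aq)
Let s be the solubility of Ag₂CO₃ here. The common ion gives [Ag⁺] ≈ 0.36 mol L⁻¹, and [CO₃²⁻] = s.
Ksp = [Ag⁺]^2[CO₃²⁻] = (0.36)^2s
s = 9.9×10⁻¹² / (0.36)^2 = 7.6×10⁻¹¹
s = 7.6×10⁻¹¹ mol L⁻¹

7.6×10⁻¹¹ M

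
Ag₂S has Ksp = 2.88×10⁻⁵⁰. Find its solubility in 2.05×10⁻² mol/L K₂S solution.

Ag₂S(s) ⇌ 2 Ag⁺(aq) + S²⁻(aq)
The solution already contains S²⁻ at 2.05×10⁻² mol/L. Let s be the molar solubility of Ag₂S.
[S²⁻] ≈ 2.05×10⁻² mol/L (common ion dominates); [Ag⁺] = 2s.
Ksp = [Ag⁺]^2[S²⁻] = (2s)^2(2.05×10⁻²)
(2s)^2 = 2.88×10⁻⁵⁰ / (2.05×10⁻²) = 1.40×10⁻⁴⁸
s = 5.93×10⁻²⁵ mol/L

5.93×10⁻²⁵ M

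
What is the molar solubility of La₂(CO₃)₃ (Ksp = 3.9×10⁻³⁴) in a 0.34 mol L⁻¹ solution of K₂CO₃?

La₂(CO₃)₃(s) ⇌ 2 La³⁺(aq) + 3 CO₃²⁻(aq)
CO₃²⁻ is already present at 0.34 mol L⁻¹. If s mol/L of La₂(CO₃)₃ dissolves, [La³⁺] = 2s while [CO₃²⁻] ≈ 0.34 mol L⁻¹.
Ksp = [La³⁺]^2[CO₃²⁻]^3 = (2s)^2(0.34)^3
(2s)^2 = 3.9×10⁻³⁴ / (0.34)^3 = 9.9×10⁻³³
s = 5.0×10⁻¹⁷ mol L⁻¹

5.0×10⁻¹⁷ M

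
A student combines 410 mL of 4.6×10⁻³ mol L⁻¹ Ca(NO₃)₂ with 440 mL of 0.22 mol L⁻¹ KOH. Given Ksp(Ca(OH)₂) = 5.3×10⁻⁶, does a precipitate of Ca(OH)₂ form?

Yes

The combined volume is 850 mL.
[Ca²⁺] = (4.6×10⁻³)(410)/850 = 2.2×10⁻³ mol L⁻¹
[OH⁻] = (0.22)(440)/850 = 0.11 mol L⁻¹
Q = [Ca²⁺][OH⁻]^2 = 2.9×10⁻⁵
Q = 2.9×10⁻⁵ > Ksp = 5.3×10⁻⁶, so the solution is supersaturated and Ca(OH)₂ precipitates.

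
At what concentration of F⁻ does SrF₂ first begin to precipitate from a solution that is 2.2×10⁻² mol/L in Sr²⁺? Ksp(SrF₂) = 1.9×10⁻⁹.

The threshold for precipitation is Q = Ksp.
SrF₂(s) ⇌ Sr²⁺(aq) + 2 F⁻(aq)
Ksp = [Sr²⁺][F⁻]^2 = [F⁻]^2(2.2×10⁻²)
[F⁻]^2 = 1.9×10⁻⁹ / (2.2×10⁻²) = 8.6×10⁻⁸
[F⁻] = 2.9×10⁻⁴ mol/L

2.9×10⁻⁴ M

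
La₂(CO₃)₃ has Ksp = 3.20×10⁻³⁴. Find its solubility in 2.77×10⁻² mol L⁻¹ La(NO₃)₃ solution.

2.49×10⁻¹¹ M

La₂(CO₃)₃(s) ⇌ 2 La³⁺(aq) + 3 CO₃²⁻(aq)
With La³⁺ already at 2.77×10⁻² mol L⁻¹ and s small, take [La³⁺] ≈ 2.77×10⁻² mol L⁻¹ and [CO₃²⁻] = 3s.
Ksp = [La³⁺]^2[CO₃²⁻]^3 = (2.77×10⁻²)^2(3s)^3
(3s)^3 = 3.20×10⁻³⁴ / (2.77×10⁻²)^2 = 4.17×10⁻³¹
s = 2.49×10⁻¹¹ mol L⁻¹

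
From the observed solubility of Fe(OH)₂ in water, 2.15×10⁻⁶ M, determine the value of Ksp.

Ksp = 3.98×10⁻¹⁷

Fe(OH)₂(s) ⇌ Fe²⁺(aq) + 2 OH⁻(aq)
If s mol/L of Fe(OH)₂ dissolves, [Fe²⁺] = s and [OH⁻] = 2s.
Ksp = [Fe²⁺][OH⁻]^2 = s · (2s)^2 = 4s^3
Ksp = 4 × (2.15×10⁻⁶)^3 = 3.98×10⁻¹⁷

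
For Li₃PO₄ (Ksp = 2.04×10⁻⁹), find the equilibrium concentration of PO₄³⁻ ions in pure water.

2.95×10⁻³ M

Li₃PO₄(s) ⇌ 3 Li⁺(aq) + PO₄³⁻(aq)
With molar solubility s: [Li⁺] = 3s, [PO₄³⁻] = s.
Ksp = [Li⁺]^3[PO₄³⁻] = (3s)^3 · s = 27s^4 = 2.04×10⁻⁹
s = 2.95×10⁻³ M
[PO₄³⁻] = s = 2.95×10⁻³ M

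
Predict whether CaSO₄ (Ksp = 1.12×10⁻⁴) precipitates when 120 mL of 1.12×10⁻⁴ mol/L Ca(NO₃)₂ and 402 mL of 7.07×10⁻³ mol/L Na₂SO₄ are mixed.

The combined volume is 522 mL.
[Ca²⁺] = (1.12×10⁻⁴)(120)/522 = 2.57×10⁻⁵ mol/L
[SO₄²⁻] = (7.07×10⁻³)(402)/522 = 5.44×10⁻³ mol/L
Q = [Ca²⁺][SO₄²⁻] = 1.40×10⁻⁷
Since Q (1.40×10⁻⁷) is less than Ksp (1.12×10⁻⁴), no CaSO₄ precipitates.

No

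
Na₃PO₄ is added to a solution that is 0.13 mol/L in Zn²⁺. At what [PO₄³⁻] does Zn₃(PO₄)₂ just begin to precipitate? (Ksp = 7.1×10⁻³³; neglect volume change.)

Precipitation of each salt begins when its ion product equals Ksp.
Zn₃(PO₄)₂(s) ⇌ 3 Zn²⁺(aq) + 2 PO₄³⁻(aq)
Ksp = [Zn²⁺]^3[PO₄³⁻]^2 = [PO₄³⁻]^2(0.13)^3
[PO₄³⁻]^2 = 7.1×10⁻³³ / (0.13)^3 = 3.2×10⁻³⁰
[PO₄³⁻] = 1.8×10⁻¹⁵ mol/L

1.8×10⁻¹⁵ M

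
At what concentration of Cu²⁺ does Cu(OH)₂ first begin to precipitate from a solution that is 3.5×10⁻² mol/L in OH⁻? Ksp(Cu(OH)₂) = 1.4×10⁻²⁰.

1.1×10⁻¹⁷ M

Each salt precipitates once Q = Ksp for that salt.
Cu(OH)₂(s) ⇌ Cu²⁺(aq) + 2 OH⁻(aq)
Ksp = [Cu²⁺][OH⁻]^2 = [Cu²⁺](3.5×10⁻²)^2
[Cu²⁺] = 1.4×10⁻²⁰ / (3.5×10⁻²)^2 = 1.1×10⁻¹⁷
[Cu²⁺] = 1.1×10⁻¹⁷ mol/L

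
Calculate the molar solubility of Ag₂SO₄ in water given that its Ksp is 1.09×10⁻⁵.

1.40×10⁻² M

Ag₂SO₄(s) ⇌ 2 Ag⁺(aq) + SO₄²⁻(aq)
For each mole of Ag₂SO₄ that dissolves per liter, [Ag⁺] = 2s and [SO₄²⁻] = s; let s denote this solubility.
Ksp = [Ag⁺]^2[SO₄²⁻] = (2s)^2 · s = 4s^3
4s^3 = 1.09×10⁻⁵  ⇒  s^3 = 2.73×10⁻⁶
s = (2.73×10⁻⁶)^(1/3) = 1.40×10⁻² mol L⁻¹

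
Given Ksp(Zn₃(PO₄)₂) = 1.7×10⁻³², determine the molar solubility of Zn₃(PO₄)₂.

1.7×10⁻⁷ M

Zn₃(PO₄)₂(s) ⇌ 3 Zn²⁺(aq) + 2 PO₄³⁻(aq)
For each mole of Zn₃(PO₄)₂ that dissolves per liter, [Zn²⁺] = 3s and [PO₄³⁻] = 2s; let s denote this solubility.
Ksp = [Zn²⁺]^3[PO₄³⁻]^2 = (3s)^3 · (2s)^2 = 108s^5
108s^5 = 1.7×10⁻³²  ⇒  s^5 = 1.6×10⁻³⁴
s = (1.6×10⁻³⁴)^(1/5) = 1.7×10⁻⁷ M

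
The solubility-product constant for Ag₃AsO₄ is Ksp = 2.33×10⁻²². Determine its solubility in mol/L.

1.71×10⁻⁶ M

Ag₃AsO₄(s) ⇌ 3 Ag⁺(aq) + AsO₄³⁻(aq)
Let s be the molar solubility. Then [Ag⁺] = 3s and [AsO₄³⁻] = s.
Ksp = [Ag⁺]^3[AsO₄³⁻] = (3s)^3 · s = 27s^4
27s^4 = 2.33×10⁻²²  ⇒  s^4 = 8.63×10⁻²⁴
Taking the 4th root, s = 1.71×10⁻⁶ mol L⁻¹.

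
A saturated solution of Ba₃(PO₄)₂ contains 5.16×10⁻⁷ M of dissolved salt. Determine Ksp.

Ksp = 3.95×10⁻³⁰

Ba₃(PO₄)₂(s) ⇌ 3 Ba²⁺(aq) + 2 PO₄³⁻(aq)
For each mole of Ba₃(PO₄)₂ that dissolves per liter, [Ba²⁺] = 3s and [PO₄³⁻] = 2s; let s denote this solubility.
Ksp = [Ba²⁺]^3[PO₄³⁻]^2 = (3s)^3 · (2s)^2 = 108s^5
Ksp = 108 × (5.16×10⁻⁷)^5 = 3.95×10⁻³⁰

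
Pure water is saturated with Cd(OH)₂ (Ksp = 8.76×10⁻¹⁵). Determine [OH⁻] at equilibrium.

2.60×10⁻⁵ M

Cd(OH)₂(s) ⇌ Cd²⁺(aq) + 2 OH⁻(aq)
Call the molar solubility s, so that [Cd²⁺] = s and [OH⁻] = 2s.
Ksp = [Cd²⁺][OH⁻]^2 = s · (2s)^2 = 4s^3 = 8.76×10⁻¹⁵
s = 1.30×10⁻⁵ mol L⁻¹
[OH⁻] = 2s = 2.60×10⁻⁵ mol L⁻¹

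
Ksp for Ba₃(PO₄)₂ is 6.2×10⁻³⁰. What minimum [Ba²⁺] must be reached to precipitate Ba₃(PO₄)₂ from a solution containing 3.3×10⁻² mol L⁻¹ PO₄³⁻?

1.8×10⁻⁹ M

Each salt precipitates once Q = Ksp for that salt.
Ba₃(PO₄)₂(s) ⇌ 3 Ba²⁺(aq) + 2 PO₄³⁻(aq)
Ksp = [Ba²⁺]^3[PO₄³⁻]^2 = [Ba²⁺]^3(3.3×10⁻²)^2
[Ba²⁺]^3 = 6.2×10⁻³⁰ / (3.3×10⁻²)^2 = 5.7×10⁻²⁷
[Ba²⁺] = 1.8×10⁻⁹ mol L⁻¹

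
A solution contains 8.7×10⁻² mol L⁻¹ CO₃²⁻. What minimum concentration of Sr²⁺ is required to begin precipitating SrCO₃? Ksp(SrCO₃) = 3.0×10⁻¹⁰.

3.4×10⁻⁹ M

Precipitation of each salt begins when its ion product equals Ksp.
SrCO₃(s) ⇌ Sr²⁺(aq) + CO₃²⁻(aq)
Ksp = [Sr²⁺][CO₃²⁻] = [Sr²⁺](8.7×10⁻²)
[Sr²⁺] = 3.0×10⁻¹⁰ / (8.7×10⁻²) = 3.4×10⁻⁹
[Sr²⁺] = 3.4×10⁻⁹ mol L⁻¹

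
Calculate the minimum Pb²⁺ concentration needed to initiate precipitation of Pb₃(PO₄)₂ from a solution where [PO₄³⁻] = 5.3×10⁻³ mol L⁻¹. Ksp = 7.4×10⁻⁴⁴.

Precipitation of each salt begins when its ion product equals Ksp.
Pb₃(PO₄)₂(s) ⇌ 3 Pb²⁺(aq) + 2 PO₄³⁻(aq)
Ksp = [Pb²⁺]^3[PO₄³⁻]^2 = [Pb²⁺]^3(5.3×10⁻³)^2
[Pb²⁺]^3 = 7.4×10⁻⁴⁴ / (5.3×10⁻³)^2 = 2.6×10⁻³⁹
[Pb²⁺] = 1.4×10⁻¹³ mol L⁻¹

1.4×10⁻¹³ M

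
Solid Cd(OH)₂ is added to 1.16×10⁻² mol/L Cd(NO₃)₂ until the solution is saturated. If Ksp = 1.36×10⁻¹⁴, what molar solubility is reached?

5.41×10⁻⁷ M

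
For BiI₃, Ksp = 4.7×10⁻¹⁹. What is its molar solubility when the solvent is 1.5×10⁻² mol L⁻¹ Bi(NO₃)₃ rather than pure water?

1.1×10⁻⁶ M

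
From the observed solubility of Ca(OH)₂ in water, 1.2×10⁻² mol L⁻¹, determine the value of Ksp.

Ca(OH)₂(s) ⇌ Ca²⁺(aq) + 2 OH⁻(aq)
With molar solubility s: [Ca²⁺] = s, [OH⁻] = 2s.
Ksp = [Ca²⁺][OH⁻]^2 = s · (2s)^2 = 4s^3
Ksp = 4 × (1.2×10⁻²)^3 = 6.9×10⁻⁶

Ksp = 6.9×10⁻⁶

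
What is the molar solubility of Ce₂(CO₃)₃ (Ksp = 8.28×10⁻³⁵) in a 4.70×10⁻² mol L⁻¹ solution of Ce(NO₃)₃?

1.12×10⁻¹¹ M

Ce₂(CO₃)₃(s) ⇌ 2 Ce³⁺(aq) + 3 CO₃²⁻(aq)
With Ce³⁺ already at 4.70×10⁻² mol L⁻¹ and s small, take [Ce³⁺] ≈ 4.70×10⁻² mol L⁻¹ and [CO₃²⁻] = 3s.
Ksp = [Ce³⁺]^2[CO₃²⁻]^3 = (4.70×10⁻²)^2(3s)^3
(3s)^3 = 8.28×10⁻³⁵ / (4.70×10⁻²)^2 = 3.75×10⁻³²
s = 1.12×10⁻¹¹ mol L⁻¹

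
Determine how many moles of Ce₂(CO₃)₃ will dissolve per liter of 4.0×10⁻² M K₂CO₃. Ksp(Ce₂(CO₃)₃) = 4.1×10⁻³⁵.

4.0×10⁻¹⁶ M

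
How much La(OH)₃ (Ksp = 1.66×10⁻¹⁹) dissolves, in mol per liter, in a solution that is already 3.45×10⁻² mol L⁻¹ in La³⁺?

La(OH)₃(s) ⇌ La³⁺(aq) + 3 OH⁻(aq)
Let s be the solubility of La(OH)₃ here. The common ion gives [La³⁺] ≈ 3.45×10⁻² mol L⁻¹, and [OH⁻] = 3s.
Ksp = [La³⁺][OH⁻]^3 = (3.45×10⁻²)(3s)^3
(3s)^3 = 1.66×10⁻¹⁹ / (3.45×10⁻²) = 4.81×10⁻¹⁸
s = 5.63×10⁻⁷ mol L⁻¹

5.63×10⁻⁷ M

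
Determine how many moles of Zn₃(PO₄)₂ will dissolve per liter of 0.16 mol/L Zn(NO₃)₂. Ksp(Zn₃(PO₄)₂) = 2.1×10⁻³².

1.1×10⁻¹⁵ M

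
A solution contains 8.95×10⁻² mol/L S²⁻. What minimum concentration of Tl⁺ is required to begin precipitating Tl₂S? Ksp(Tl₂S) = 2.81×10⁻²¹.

1.77×10⁻¹⁰ M

Each salt precipitates once Q = Ksp for that salt.
Tl₂S(s) ⇌ 2 Tl⁺(aq) + S²⁻(aq)
Ksp = [Tl⁺]^2[S²⁻] = [Tl⁺]^2(8.95×10⁻²)
[Tl⁺]^2 = 2.81×10⁻²¹ / (8.95×10⁻²) = 3.14×10⁻²⁰
[Tl⁺] = 1.77×10⁻¹⁰ mol/L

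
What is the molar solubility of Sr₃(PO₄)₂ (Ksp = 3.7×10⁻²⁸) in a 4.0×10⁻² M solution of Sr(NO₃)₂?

Sr₃(PO₄)₂(s) ⇌ 3 Sr²⁺(aq) + 2 PO₄³⁻(aq)
Sr²⁺ is already present at 4.0×10⁻² M. If s mol/L of Sr₃(PO₄)₂ dissolves, [PO₄³⁻] = 2s while [Sr²⁺] ≈ 4.0×10⁻² M.
Ksp = [Sr²⁺]^3[PO₄³⁻]^2 = (4.0×10⁻²)^3(2s)^2
(2s)^2 = 3.7×10⁻²⁸ / (4.0×10⁻²)^3 = 5.8×10⁻²⁴
s = 1.2×10⁻¹² M

1.2×10⁻¹² M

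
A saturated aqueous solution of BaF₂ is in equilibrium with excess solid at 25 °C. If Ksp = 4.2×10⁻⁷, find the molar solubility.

BaF₂(s) ⇌ Ba²⁺(aq) + 2 F⁻(aq)
With molar solubility s: [Ba²⁺] = s, [F⁻] = 2s.
Ksp = [Ba²⁺][F⁻]^2 = s · (2s)^2 = 4s^3
4s^3 = 4.2×10⁻⁷  ⇒  s^3 = 1.1×10⁻⁷
Taking the 3rd root, s = 4.7×10⁻³ mol/L.

4.7×10⁻³ M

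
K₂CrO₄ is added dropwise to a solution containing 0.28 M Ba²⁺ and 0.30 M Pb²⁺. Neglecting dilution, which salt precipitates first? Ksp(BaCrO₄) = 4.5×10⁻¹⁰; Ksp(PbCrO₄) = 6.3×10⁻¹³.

Each salt precipitates once Q = Ksp for that salt.
For BaCrO₄: [CrO₄²⁻] = (Ksp/[Ba²⁺]) = 1.6×10⁻⁹ M
For PbCrO₄: [CrO₄²⁻] = (Ksp/[Pb²⁺]) = 2.1×10⁻¹² M
The smaller threshold [CrO₄²⁻] is reached first, so PbCrO₄ precipitates first.

PbCrO₄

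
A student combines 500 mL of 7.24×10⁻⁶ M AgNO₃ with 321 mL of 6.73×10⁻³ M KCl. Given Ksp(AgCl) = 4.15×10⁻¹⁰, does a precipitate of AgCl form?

Yes

After mixing, V = 500 mL + 321 mL = 821 mL.
[Ag⁺] = (7.24×10⁻⁶)(500)/821 = 4.41×10⁻⁶ M
[Cl⁻] = (6.73×10⁻³)(321)/821 = 2.63×10⁻³ M
Q = [Ag⁺][Cl⁻] = 1.16×10⁻⁸
Since Q (1.16×10⁻⁸) exceeds Ksp (4.15×10⁻¹⁰), AgCl will precipitate.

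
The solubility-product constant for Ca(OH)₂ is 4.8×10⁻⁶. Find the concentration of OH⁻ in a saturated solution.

2.1×10⁻² M

Ca(OH)₂(s) ⇌ Ca²⁺(aq) + 2 OH⁻(aq)
For each mole of Ca(OH)₂ that dissolves per liter, [Ca²⁺] = s and [OH⁻] = 2s; let s denote this solubility.
Ksp = [Ca²⁺][OH⁻]^2 = s · (2s)^2 = 4s^3 = 4.8×10⁻⁶
s = 1.1×10⁻² M
[OH⁻] = 2s = 2.1×10⁻² M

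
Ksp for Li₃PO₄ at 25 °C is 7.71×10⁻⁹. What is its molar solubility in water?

4.11×10⁻³ M

Li₃PO₄(s) ⇌ 3 Li⁺(aq) + PO₄³⁻(aq)
Call the molar solubility s, so that [Li⁺] = 3s and [PO₄³⁻] = s.
Ksp = [Li⁺]^3[PO₄³⁻] = (3s)^3 · s = 27s^4
27s^4 = 7.71×10⁻⁹  ⇒  s^4 = 2.86×10⁻¹⁰
s = 4.11×10⁻³ mol/L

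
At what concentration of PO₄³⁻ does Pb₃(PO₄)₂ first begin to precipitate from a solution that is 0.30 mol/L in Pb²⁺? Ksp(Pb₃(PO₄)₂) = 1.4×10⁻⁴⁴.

Precipitation begins when Q = Ksp.
Pb₃(PO₄)₂(s) ⇌ 3 Pb²⁺(aq) + 2 PO₄³⁻(aq)
Ksp = [Pb²⁺]^3[PO₄³⁻]^2 = [PO₄³⁻]^2(0.30)^3
[PO₄³⁻]^2 = 1.4×10⁻⁴⁴ / (0.30)^3 = 5.2×10⁻⁴³
[PO₄³⁻] = 7.2×10⁻²² mol/L

7.2×10⁻²² M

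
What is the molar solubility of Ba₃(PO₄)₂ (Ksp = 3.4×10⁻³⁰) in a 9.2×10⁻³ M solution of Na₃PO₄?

Ba₃(PO₄)₂(s) ⇌ 3 Ba²⁺(aq) + 2 PO₄³⁻(aq)
PO₄³⁻ is already present at 9.2×10⁻³ M. If s mol/L of Ba₃(PO₄)₂ dissolves, [Ba²⁺] = 3s while [PO₄³⁻] ≈ 9.2×10⁻³ M.
Ksp = [Ba²⁺]^3[PO₄³⁻]^2 = (3s)^3(9.2×10⁻³)^2
(3s)^3 = 3.4×10⁻³⁰ / (9.2×10⁻³)^2 = 4.0×10⁻²⁶
s = 1.1×10⁻⁹ M

1.1×10⁻⁹ M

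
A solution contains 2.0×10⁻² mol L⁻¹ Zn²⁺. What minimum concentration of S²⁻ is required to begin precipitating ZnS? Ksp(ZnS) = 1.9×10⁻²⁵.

9.5×10⁻²⁴ M

Each salt precipitates once Q = Ksp for that salt.
ZnS(s) ⇌ Zn²⁺(aq) + S²⁻(aq)
Ksp = [Zn²⁺][S²⁻] = [S²⁻](2.0×10⁻²)
[S²⁻] = 1.9×10⁻²⁵ / (2.0×10⁻²) = 9.5×10⁻²⁴
[S²⁻] = 9.5×10⁻²⁴ mol L⁻¹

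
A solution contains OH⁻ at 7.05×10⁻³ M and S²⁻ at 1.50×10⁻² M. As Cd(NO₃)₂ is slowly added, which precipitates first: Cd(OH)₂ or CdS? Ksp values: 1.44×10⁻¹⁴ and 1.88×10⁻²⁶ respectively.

Precipitation begins when Q = Ksp.
For Cd(OH)₂: [Cd²⁺] = (Ksp/[OH⁻]^2) = 2.90×10⁻¹⁰ M
For CdS: [Cd²⁺] = (Ksp/[S²⁻]) = 1.25×10⁻²⁴ M
The smaller threshold [Cd²⁺] is reached first, so CdS precipitates first.

CdS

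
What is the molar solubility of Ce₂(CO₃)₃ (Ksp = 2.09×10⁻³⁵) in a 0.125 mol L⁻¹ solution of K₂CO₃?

5.17×10⁻¹⁷ M

Ce₂(CO₃)₃(s) ⇌ 2 Ce³⁺(aq) + 3 CO₃²⁻(aq)
With CO₃²⁻ already at 0.125 mol L⁻¹ and s small, take [CO₃²⁻] ≈ 0.125 mol L⁻¹ and [Ce³⁺] = 2s.
Ksp = [Ce³⁺]^2[CO₃²⁻]^3 = (2s)^2(0.125)^3
(2s)^2 = 2.09×10⁻³⁵ / (0.125)^3 = 1.07×10⁻³²
s = 5.17×10⁻¹⁷ mol L⁻¹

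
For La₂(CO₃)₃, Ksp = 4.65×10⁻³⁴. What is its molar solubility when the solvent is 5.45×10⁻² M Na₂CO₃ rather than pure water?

La₂(CO₃)₃(s) ⇌ 2 La³⁺(aq) + 3 CO₃²⁻(aq)
With CO₃²⁻ already at 5.45×10⁻² M and s small, take [CO₃²⁻] ≈ 5.45×10⁻² M and [La³⁺] = 2s.
Ksp = [La³⁺]^2[CO₃²⁻]^3 = (2s)^2(5.45×10⁻²)^3
(2s)^2 = 4.65×10⁻³⁴ / (5.45×10⁻²)^3 = 2.87×10⁻³⁰
s = 8.47×10⁻¹⁶ M

8.47×10⁻¹⁶ M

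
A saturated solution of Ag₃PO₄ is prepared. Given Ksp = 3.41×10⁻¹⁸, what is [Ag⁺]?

5.66×10⁻⁵ M

Ag₃PO₄(s) ⇌ 3 Ag⁺(aq) + PO₄³⁻(aq)
If s mol/L of Ag₃PO₄ dissolves, [Ag⁺] = 3s and [PO₄³⁻] = s.
Ksp = [Ag⁺]^3[PO₄³⁻] = (3s)^3 · s = 27s^4 = 3.41×10⁻¹⁸
s = 1.89×10⁻⁵ mol/L
[Ag⁺] = 3s = 5.66×10⁻⁵ mol/L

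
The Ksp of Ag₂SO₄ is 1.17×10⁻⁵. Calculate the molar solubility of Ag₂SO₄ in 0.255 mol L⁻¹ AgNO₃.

1.80×10⁻⁴ M

Ag₂SO₄(s) ⇌ 2 Ag⁺(aq) + SO₄²⁻(aq)
With Ag⁺ already at 0.255 mol L⁻¹ and s small, take [Ag⁺] ≈ 0.255 mol L⁻¹ and [SO₄²⁻] = s.
Ksp = [Ag⁺]^2[SO₄²⁻] = (0.255)^2s
s = 1.17×10⁻⁵ / (0.255)^2 = 1.80×10⁻⁴
s = 1.80×10⁻⁴ mol L⁻¹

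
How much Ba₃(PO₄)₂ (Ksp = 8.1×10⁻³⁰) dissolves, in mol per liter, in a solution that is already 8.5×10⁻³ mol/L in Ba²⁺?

Ba₃(PO₄)₂(s) ⇌ 3 Ba²⁺(aq) + 2 PO₄³⁻(aq)
Let s be the solubility of Ba₃(PO₄)₂ here. The common ion gives [Ba²⁺] ≈ 8.5×10⁻³ mol/L, and [PO₄³⁻] = 2s.
Ksp = [Ba²⁺]^3[PO₄³⁻]^2 = (8.5×10⁻³)^3(2s)^2
(2s)^2 = 8.1×10⁻³⁰ / (8.5×10⁻³)^3 = 1.3×10⁻²³
s = 1.8×10⁻¹² mol/L

1.8×10⁻¹² M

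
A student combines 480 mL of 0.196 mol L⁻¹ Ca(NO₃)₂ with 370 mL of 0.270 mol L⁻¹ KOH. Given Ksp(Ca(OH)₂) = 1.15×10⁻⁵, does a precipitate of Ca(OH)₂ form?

Yes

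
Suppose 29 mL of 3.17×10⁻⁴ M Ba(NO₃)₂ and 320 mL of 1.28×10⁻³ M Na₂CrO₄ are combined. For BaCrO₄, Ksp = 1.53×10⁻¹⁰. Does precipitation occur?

After mixing, V = 29 mL + 320 mL = 349 mL.
[Ba²⁺] = (3.17×10⁻⁴)(29)/349 = 2.63×10⁻⁵ M
[CrO₄²⁻] = (1.28×10⁻³)(320)/349 = 1.17×10⁻³ M
Q = [Ba²⁺][CrO₄²⁻] = 3.09×10⁻⁸
Since Q (3.09×10⁻⁸) exceeds Ksp (1.53×10⁻¹⁰), BaCrO₄ will precipitate.

Yes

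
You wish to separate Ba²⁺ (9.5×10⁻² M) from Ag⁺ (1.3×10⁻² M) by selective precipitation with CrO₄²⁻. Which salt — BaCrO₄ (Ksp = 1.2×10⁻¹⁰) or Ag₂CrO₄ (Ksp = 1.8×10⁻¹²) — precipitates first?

Each salt precipitates once Q = Ksp for that salt.
For BaCrO₄: [CrO₄²⁻] = (Ksp/[Ba²⁺]) = 1.3×10⁻⁹ M
For Ag₂CrO₄: [CrO₄²⁻] = (Ksp/[Ag⁺]^2) = 1.1×10⁻⁸ M
BaCrO₄ requires the lower [CrO₄²⁻], so it precipitates first.

BaCrO₄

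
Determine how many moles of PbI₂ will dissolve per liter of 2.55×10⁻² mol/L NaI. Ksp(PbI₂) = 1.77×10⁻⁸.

2.72×10⁻⁵ M

PbI₂(s) ⇌ Pb²⁺(aq) + 2 I⁻(aq)
Let s be the solubility of PbI₂ here. The common ion gives [I⁻] ≈ 2.55×10⁻² mol/L, and [Pb²⁺] = s.
Ksp = [Pb²⁺][I⁻]^2 = s(2.55×10⁻²)^2
s = 1.77×10⁻⁸ / (2.55×10⁻²)^2 = 2.72×10⁻⁵
s = 2.72×10⁻⁵ mol/L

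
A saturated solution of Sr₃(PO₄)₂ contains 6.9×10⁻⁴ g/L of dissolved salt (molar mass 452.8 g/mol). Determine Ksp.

Ksp = 8.9×10⁻²⁸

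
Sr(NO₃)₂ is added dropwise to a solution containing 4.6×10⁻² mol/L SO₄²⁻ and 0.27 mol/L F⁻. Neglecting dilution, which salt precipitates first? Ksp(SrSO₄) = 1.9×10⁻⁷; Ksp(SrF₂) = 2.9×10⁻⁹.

Precipitation of each salt begins when its ion product equals Ksp.
For SrSO₄: [Sr²⁺] = (Ksp/[SO₄²⁻]) = 4.1×10⁻⁶ mol/L
For SrF₂: [Sr²⁺] = (Ksp/[F⁻]^2) = 4.0×10⁻⁸ mol/L
Since SrF₂ needs less Sr²⁺ to reach saturation, it precipitates first.

SrF₂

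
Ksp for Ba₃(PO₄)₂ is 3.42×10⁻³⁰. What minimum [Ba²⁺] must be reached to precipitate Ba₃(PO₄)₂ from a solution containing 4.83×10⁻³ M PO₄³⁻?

5.27×10⁻⁹ M

Precipitation of each salt begins when its ion product equals Ksp.
Ba₃(PO₄)₂(s) ⇌ 3 Ba²⁺(aq) + 2 PO₄³⁻(aq)
Ksp = [Ba²⁺]^3[PO₄³⁻]^2 = [Ba²⁺]^3(4.83×10⁻³)^2
[Ba²⁺]^3 = 3.42×10⁻³⁰ / (4.83×10⁻³)^2 = 1.47×10⁻²⁵
[Ba²⁺] = 5.27×10⁻⁹ M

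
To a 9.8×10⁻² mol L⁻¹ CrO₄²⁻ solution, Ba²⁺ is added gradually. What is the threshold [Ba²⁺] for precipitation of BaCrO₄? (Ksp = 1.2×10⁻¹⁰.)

Precipitation begins when Q = Ksp.
BaCrO₄(s) ⇌ Ba²⁺(aq) + CrO₄²⁻(aq)
Ksp = [Ba²⁺][CrO₄²⁻] = [Ba²⁺](9.8×10⁻²)
[Ba²⁺] = 1.2×10⁻¹⁰ / (9.8×10⁻²) = 1.2×10⁻⁹
[Ba²⁺] = 1.2×10⁻⁹ mol L⁻¹

1.2×10⁻⁹ M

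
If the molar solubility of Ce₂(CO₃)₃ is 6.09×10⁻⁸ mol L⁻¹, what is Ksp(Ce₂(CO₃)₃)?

Ksp = 9.05×10⁻³⁵

Ce₂(CO₃)₃(s) ⇌ 2 Ce³⁺(aq) + 3 CO₃²⁻(aq)
Let s be the molar solubility. Then [Ce³⁺] = 2s and [CO₃²⁻] = 3s.
Ksp = [Ce³⁺]^2[CO₃²⁻]^3 = (2s)^2 · (3s)^3 = 108s^5
Ksp = 108 × (6.09×10⁻⁸)^5 = 9.05×10⁻³⁵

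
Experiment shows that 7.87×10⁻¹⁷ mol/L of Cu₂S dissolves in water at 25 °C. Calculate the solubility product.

Ksp = 1.95×10⁻⁴⁸

Cu₂S(s) ⇌ 2 Cu⁺(aq) + S²⁻(aq)
Call the molar solubility s, so that [Cu⁺] = 2s and [S²⁻] = s.
Ksp = [Cu⁺]^2[S²⁻] = (2s)^2 · s = 4s^3
Ksp = 4 × (7.87×10⁻¹⁷)^3 = 1.95×10⁻⁴⁸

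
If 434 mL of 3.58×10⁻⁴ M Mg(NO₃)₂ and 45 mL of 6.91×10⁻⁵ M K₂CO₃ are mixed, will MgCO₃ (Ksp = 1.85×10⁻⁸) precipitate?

No

Total volume after mixing = 434 + 45 = 479 mL.
[Mg²⁺] = (3.58×10⁻⁴)(434)/479 = 3.24×10⁻⁴ M
[CO₃²⁻] = (6.91×10⁻⁵)(45)/479 = 6.49×10⁻⁶ M
Q = [Mg²⁺][CO₃²⁻] = 2.11×10⁻⁹
Since Q (2.11×10⁻⁹) is less than Ksp (1.85×10⁻⁸), no MgCO₃ precipitates.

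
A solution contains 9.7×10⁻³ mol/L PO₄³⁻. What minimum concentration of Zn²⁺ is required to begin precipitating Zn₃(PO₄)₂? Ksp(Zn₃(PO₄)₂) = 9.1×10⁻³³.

4.6×10⁻¹⁰ M

Precipitation of each salt begins when its ion product equals Ksp.
Zn₃(PO₄)₂(s) ⇌ 3 Zn²⁺(aq) + 2 PO₄³⁻(aq)
Ksp = [Zn²⁺]^3[PO₄³⁻]^2 = [Zn²⁺]^3(9.7×10⁻³)^2
[Zn²⁺]^3 = 9.1×10⁻³³ / (9.7×10⁻³)^2 = 9.7×10⁻²⁹
[Zn²⁺] = 4.6×10⁻¹⁰ mol/L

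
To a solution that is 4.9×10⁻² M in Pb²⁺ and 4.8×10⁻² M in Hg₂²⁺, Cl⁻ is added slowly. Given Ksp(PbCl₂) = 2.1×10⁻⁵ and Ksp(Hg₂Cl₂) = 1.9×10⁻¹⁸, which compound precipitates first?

Hg₂Cl₂

The threshold for precipitation is Q = Ksp.
For PbCl₂: [Cl⁻] = (Ksp/[Pb²⁺])^(1/2) = 2.1×10⁻² M
For Hg₂Cl₂: [Cl⁻] = (Ksp/[Hg₂²⁺])^(1/2) = 6.3×10⁻⁹ M
Hg₂Cl₂ requires the lower [Cl⁻], so it precipitates first.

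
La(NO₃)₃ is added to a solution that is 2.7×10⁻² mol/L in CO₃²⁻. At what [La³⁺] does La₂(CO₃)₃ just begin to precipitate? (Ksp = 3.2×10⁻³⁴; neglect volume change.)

Each salt precipitates once Q = Ksp for that salt.
La₂(CO₃)₃(s) ⇌ 2 La³⁺(aq) + 3 CO₃²⁻(aq)
Ksp = [La³⁺]^2[CO₃²⁻]^3 = [La³⁺]^2(2.7×10⁻²)^3
[La³⁺]^2 = 3.2×10⁻³⁴ / (2.7×10⁻²)^3 = 1.6×10⁻²⁹
[La³⁺] = 4.0×10⁻¹⁵ mol/L

4.0×10⁻¹⁵ M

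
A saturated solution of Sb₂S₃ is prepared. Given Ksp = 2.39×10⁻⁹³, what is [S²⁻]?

3.52×10⁻¹⁹ M

Sb₂S₃(s) ⇌ 2 Sb³⁺(aq) + 3 S²⁻(aq)
For each mole of Sb₂S₃ that dissolves per liter, [Sb³⁺] = 2s and [S²⁻] = 3s; let s denote this solubility.
Ksp = [Sb³⁺]^2[S²⁻]^3 = (2s)^2 · (3s)^3 = 108s^5 = 2.39×10⁻⁹³
s = 1.17×10⁻¹⁹ mol/L
[S²⁻] = 3s = 3.52×10⁻¹⁹ mol/L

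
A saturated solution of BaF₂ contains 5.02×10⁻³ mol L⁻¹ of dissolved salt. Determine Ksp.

BaF₂(s) ⇌ Ba²⁺(aq) + 2 F⁻(aq)
If s mol/L of BaF₂ dissolves, [Ba²⁺] = s and [F⁻] = 2s.
Ksp = [Ba²⁺][F⁻]^2 = s · (2s)^2 = 4s^3
Ksp = 4 × (5.02×10⁻³)^3 = 5.06×10⁻⁷

Ksp = 5.06×10⁻⁷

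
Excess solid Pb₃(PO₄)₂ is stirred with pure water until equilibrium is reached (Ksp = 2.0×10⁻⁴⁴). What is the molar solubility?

7.1×10⁻¹⁰ M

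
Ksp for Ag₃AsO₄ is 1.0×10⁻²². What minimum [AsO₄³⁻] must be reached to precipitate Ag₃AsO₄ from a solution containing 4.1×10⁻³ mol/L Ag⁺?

1.5×10⁻¹⁵ M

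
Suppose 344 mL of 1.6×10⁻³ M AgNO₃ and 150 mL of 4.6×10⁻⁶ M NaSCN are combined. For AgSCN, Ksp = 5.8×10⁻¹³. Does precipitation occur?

Yes

Total volume after mixing = 344 + 150 = 494 mL.
[Ag⁺] = (1.6×10⁻³)(344)/494 = 1.1×10⁻³ M
[SCN⁻] = (4.6×10⁻⁶)(150)/494 = 1.4×10⁻⁶ M
Q = [Ag⁺][SCN⁻] = 1.6×10⁻⁹
Because Q > Ksp (1.6×10⁻⁹ vs 5.8×10⁻¹³), a precipitate of AgSCN forms.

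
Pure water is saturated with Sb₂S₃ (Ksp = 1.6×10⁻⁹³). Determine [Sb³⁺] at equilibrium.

2.2×10⁻¹⁹ M

Sb₂S₃(s) ⇌ 2 Sb³⁺(aq) + 3 S²⁻(aq)
Call the molar solubility s, so that [Sb³⁺] = 2s and [S²⁻] = 3s.
Ksp = [Sb³⁺]^2[S²⁻]^3 = (2s)^2 · (3s)^3 = 108s^5 = 1.6×10⁻⁹³
s = 1.1×10⁻¹⁹ mol/L
[Sb³⁺] = 2s = 2.2×10⁻¹⁹ mol/L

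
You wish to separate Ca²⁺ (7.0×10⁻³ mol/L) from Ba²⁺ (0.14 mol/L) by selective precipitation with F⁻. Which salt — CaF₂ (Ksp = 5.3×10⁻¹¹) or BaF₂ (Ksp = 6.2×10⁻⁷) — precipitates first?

Precipitation begins when Q = Ksp.
For CaF₂: [F⁻] = (Ksp/[Ca²⁺])^(1/2) = 8.7×10⁻⁵ mol/L
For BaF₂: [F⁻] = (Ksp/[Ba²⁺])^(1/2) = 2.1×10⁻³ mol/L
The smaller threshold [F⁻] is reached first, so CaF₂ precipitates first.

CaF₂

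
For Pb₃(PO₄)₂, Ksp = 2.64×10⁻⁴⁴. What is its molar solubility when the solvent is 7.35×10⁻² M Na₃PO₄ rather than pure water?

5.66×10⁻¹⁵ M

Pb₃(PO₄)₂(s) ⇌ 3 Pb²⁺(aq) + 2 PO₄³⁻(aq)
The solution already contains PO₄³⁻ at 7.35×10⁻² M. Let s be the molar solubility of Pb₃(PO₄)₂.
[PO₄³⁻] ≈ 7.35×10⁻² M (common ion dominates); [Pb²⁺] = 3s.
Ksp = [Pb²⁺]^3[PO₄³⁻]^2 = (3s)^3(7.35×10⁻²)^2
(3s)^3 = 2.64×10⁻⁴⁴ / (7.35×10⁻²)^2 = 4.89×10⁻⁴²
s = 5.66×10⁻¹⁵ M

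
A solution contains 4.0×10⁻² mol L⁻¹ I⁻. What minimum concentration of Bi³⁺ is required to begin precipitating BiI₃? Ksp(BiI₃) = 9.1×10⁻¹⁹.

Precipitation of each salt begins when its ion product equals Ksp.
BiI₃(s) ⇌ Bi³⁺(aq) + 3 I⁻(aq)
Ksp = [Bi³⁺][I⁻]^3 = [Bi³⁺](4.0×10⁻²)^3
[Bi³⁺] = 9.1×10⁻¹⁹ / (4.0×10⁻²)^3 = 1.4×10⁻¹⁴
[Bi³⁺] = 1.4×10⁻¹⁴ mol L⁻¹

1.4×10⁻¹⁴ M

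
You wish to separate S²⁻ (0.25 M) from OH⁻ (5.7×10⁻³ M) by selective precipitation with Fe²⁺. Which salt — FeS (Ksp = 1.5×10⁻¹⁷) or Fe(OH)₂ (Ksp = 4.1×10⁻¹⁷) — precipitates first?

The threshold for precipitation is Q = Ksp.
For FeS: [Fe²⁺] = (Ksp/[S²⁻]) = 6.0×10⁻¹⁷ M
For Fe(OH)₂: [Fe²⁺] = (Ksp/[OH⁻]^2) = 1.3×10⁻¹² M
Since FeS needs less Fe²⁺ to reach saturation, it precipitates first.

FeS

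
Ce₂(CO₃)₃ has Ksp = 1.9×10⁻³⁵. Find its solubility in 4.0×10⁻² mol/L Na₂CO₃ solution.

2.7×10⁻¹⁶ M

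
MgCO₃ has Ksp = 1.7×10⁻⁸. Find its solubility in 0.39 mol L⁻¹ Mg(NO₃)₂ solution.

4.4×10⁻⁸ M

MgCO₃(s) ⇌ Mg²⁺(aq) + CO₃²⁻(aq)
With Mg²⁺ already at 0.39 mol L⁻¹ and s small, take [Mg²⁺] ≈ 0.39 mol L⁻¹ and [CO₃²⁻] = s.
Ksp = [Mg²⁺][CO₃²⁻] = (0.39)s
s = 1.7×10⁻⁸ / (0.39) = 4.4×10⁻⁸
s = 4.4×10⁻⁸ mol L⁻¹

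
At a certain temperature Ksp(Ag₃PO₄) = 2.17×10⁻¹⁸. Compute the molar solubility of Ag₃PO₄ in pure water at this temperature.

1.68×10⁻⁵ M

Ag₃PO₄(s) ⇌ 3 Ag⁺(aq) + PO₄³⁻(aq)
Call the molar solubility s, so that [Ag⁺] = 3s and [PO₄³⁻] = s.
Ksp = [Ag⁺]^3[PO₄³⁻] = (3s)^3 · s = 27s^4
27s^4 = 2.17×10⁻¹⁸  ⇒  s^4 = 8.04×10⁻²⁰
Taking the 4th root, s = 1.68×10⁻⁵ mol L⁻¹.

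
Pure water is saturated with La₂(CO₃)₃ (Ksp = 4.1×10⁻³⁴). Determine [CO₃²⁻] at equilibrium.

La₂(CO₃)₃(s) ⇌ 2 La³⁺(aq) + 3 CO₃²⁻(aq)
Let s be the molar solubility. Then [La³⁺] = 2s and [CO₃²⁻] = 3s.
Ksp = [La³⁺]^2[CO₃²⁻]^3 = (2s)^2 · (3s)^3 = 108s^5 = 4.1×10⁻³⁴
s = 8.2×10⁻⁸ mol/L
[CO₃²⁻] = 3s = 2.5×10⁻⁷ mol/L

2.5×10⁻⁷ M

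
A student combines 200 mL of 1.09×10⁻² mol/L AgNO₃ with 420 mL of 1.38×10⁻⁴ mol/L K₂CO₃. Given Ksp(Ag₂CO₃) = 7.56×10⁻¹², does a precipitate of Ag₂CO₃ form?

Yes

After mixing, V = 200 mL + 420 mL = 620 mL.
[Ag⁺] = (1.09×10⁻²)(200)/620 = 3.52×10⁻³ mol/L
[CO₃²⁻] = (1.38×10⁻⁴)(420)/620 = 9.35×10⁻⁵ mol/L
Q = [Ag⁺]^2[CO₃²⁻] = 1.16×10⁻⁹
Since Q (1.16×10⁻⁹) exceeds Ksp (7.56×10⁻¹²), Ag₂CO₃ will precipitate.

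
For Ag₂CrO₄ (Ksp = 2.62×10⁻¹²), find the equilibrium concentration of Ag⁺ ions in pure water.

Ag₂CrO₄(s) ⇌ 2 Ag⁺(aq) + CrO₄²⁻(aq)
With molar solubility s: [Ag⁺] = 2s, [CrO₄²⁻] = s.
Ksp = [Ag⁺]^2[CrO₄²⁻] = (2s)^2 · s = 4s^3 = 2.62×10⁻¹²
s = 8.68×10⁻⁵ M
[Ag⁺] = 2s = 1.74×10⁻⁴ M

1.74×10⁻⁴ M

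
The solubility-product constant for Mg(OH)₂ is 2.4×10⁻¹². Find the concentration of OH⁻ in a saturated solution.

Mg(OH)₂(s) ⇌ Mg²⁺(aq) + 2 OH⁻(aq)
Let s be the molar solubility. Then [Mg²⁺] = s and [OH⁻] = 2s.
Ksp = [Mg²⁺][OH⁻]^2 = s · (2s)^2 = 4s^3 = 2.4×10⁻¹²
s = 8.4×10⁻⁵ mol L⁻¹
[OH⁻] = 2s = 1.7×10⁻⁴ mol L⁻¹

1.7×10⁻⁴ M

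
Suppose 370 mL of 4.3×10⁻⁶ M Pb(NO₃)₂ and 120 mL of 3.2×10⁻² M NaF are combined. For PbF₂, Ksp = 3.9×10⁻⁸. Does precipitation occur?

No

After mixing, V = 370 mL + 120 mL = 490 mL.
[Pb²⁺] = (4.3×10⁻⁶)(370)/490 = 3.2×10⁻⁶ M
[F⁻] = (3.2×10⁻²)(120)/490 = 7.8×10⁻³ M
Q = [Pb²⁺][F⁻]^2 = 2.0×10⁻¹⁰
Q = 2.0×10⁻¹⁰ < Ksp = 3.9×10⁻⁸, so the solution is unsaturated and no precipitate forms.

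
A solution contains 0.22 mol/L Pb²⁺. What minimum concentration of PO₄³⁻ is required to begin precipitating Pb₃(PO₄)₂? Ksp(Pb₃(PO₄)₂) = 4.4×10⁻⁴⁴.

Each salt precipitates once Q = Ksp for that salt.
Pb₃(PO₄)₂(s) ⇌ 3 Pb²⁺(aq) + 2 PO₄³⁻(aq)
Ksp = [Pb²⁺]^3[PO₄³⁻]^2 = [PO₄³⁻]^2(0.22)^3
[PO₄³⁻]^2 = 4.4×10⁻⁴⁴ / (0.22)^3 = 4.1×10⁻⁴²
[PO₄³⁻] = 2.0×10⁻²¹ mol/L

2.0×10⁻²¹ M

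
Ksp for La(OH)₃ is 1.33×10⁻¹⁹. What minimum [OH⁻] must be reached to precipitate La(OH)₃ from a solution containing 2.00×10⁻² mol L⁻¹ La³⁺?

The threshold for precipitation is Q = Ksp.
La(OH)₃(s) ⇌ La³⁺(aq) + 3 OH⁻(aq)
Ksp = [La³⁺][OH⁻]^3 = [OH⁻]^3(2.00×10⁻²)
[OH⁻]^3 = 1.33×10⁻¹⁹ / (2.00×10⁻²) = 6.65×10⁻¹⁸
[OH⁻] = 1.88×10⁻⁶ mol L⁻¹

1.88×10⁻⁶ M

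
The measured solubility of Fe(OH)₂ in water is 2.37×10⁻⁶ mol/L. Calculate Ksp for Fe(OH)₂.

Fe(OH)₂(s) ⇌ Fe²⁺(aq) + 2 OH⁻(aq)
With molar solubility s: [Fe²⁺] = s, [OH⁻] = 2s.
Ksp = [Fe²⁺][OH⁻]^2 = s · (2s)^2 = 4s^3
Ksp = 4 × (2.37×10⁻⁶)^3 = 5.32×10⁻¹⁷

Ksp = 5.32×10⁻¹⁷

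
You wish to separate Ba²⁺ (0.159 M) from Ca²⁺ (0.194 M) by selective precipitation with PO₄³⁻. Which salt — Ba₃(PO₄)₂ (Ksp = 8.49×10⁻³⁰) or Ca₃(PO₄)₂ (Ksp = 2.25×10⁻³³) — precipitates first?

Ca₃(PO₄)₂

Precipitation begins when Q = Ksp.
For Ba₃(PO₄)₂: [PO₄³⁻] = (Ksp/[Ba²⁺]^3)^(1/2) = 4.60×10⁻¹⁴ M
For Ca₃(PO₄)₂: [PO₄³⁻] = (Ksp/[Ca²⁺]^3)^(1/2) = 5.55×10⁻¹⁶ M
Since Ca₃(PO₄)₂ needs less PO₄³⁻ to reach saturation, it precipitates first.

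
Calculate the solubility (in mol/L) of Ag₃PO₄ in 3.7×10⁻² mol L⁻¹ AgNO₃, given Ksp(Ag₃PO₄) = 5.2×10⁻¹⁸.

1.0×10⁻¹³ M

Ag₃PO₄(s) ⇌ 3 Ag⁺(aq) + PO₄³⁻(aq)
The solution already contains Ag⁺ at 3.7×10⁻² mol L⁻¹. Let s be the molar solubility of Ag₃PO₄.
[Ag⁺] ≈ 3.7×10⁻² mol L⁻¹ (common ion dominates); [PO₄³⁻] = s.
Ksp = [Ag⁺]^3[PO₄³⁻] = (3.7×10⁻²)^3s
s = 5.2×10⁻¹⁸ / (3.7×10⁻²)^3 = 1.0×10⁻¹³
s = 1.0×10⁻¹³ mol L⁻¹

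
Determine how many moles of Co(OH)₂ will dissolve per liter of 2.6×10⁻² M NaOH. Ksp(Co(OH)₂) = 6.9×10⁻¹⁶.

1.0×10⁻¹² M

Co(OH)₂(s) ⇌ Co²⁺(aq) + 2 OH⁻(aq)
The solution already contains OH⁻ at 2.6×10⁻² M. Let s be the molar solubility of Co(OH)₂.
[OH⁻] ≈ 2.6×10⁻² M (common ion dominates); [Co²⁺] = s.
Ksp = [Co²⁺][OH⁻]^2 = s(2.6×10⁻²)^2
s = 6.9×10⁻¹⁶ / (2.6×10⁻²)^2 = 1.0×10⁻¹²
s = 1.0×10⁻¹² M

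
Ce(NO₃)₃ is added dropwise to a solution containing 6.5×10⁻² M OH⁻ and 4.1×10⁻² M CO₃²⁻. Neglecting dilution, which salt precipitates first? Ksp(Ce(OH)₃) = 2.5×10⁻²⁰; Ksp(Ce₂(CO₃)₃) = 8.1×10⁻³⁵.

The threshold for precipitation is Q = Ksp.
For Ce(OH)₃: [Ce³⁺] = (Ksp/[OH⁻]^3) = 9.1×10⁻¹⁷ M
For Ce₂(CO₃)₃: [Ce³⁺] = (Ksp/[CO₃²⁻]^3)^(1/2) = 1.1×10⁻¹⁵ M
The smaller threshold [Ce³⁺] is reached first, so Ce(OH)₃ precipitates first.

Ce(OH)₃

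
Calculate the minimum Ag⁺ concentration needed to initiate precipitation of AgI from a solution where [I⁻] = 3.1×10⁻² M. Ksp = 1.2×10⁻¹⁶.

A salt starts to precipitate once the ion product Q reaches its Ksp.
AgI(s) ⇌ Ag⁺(aq) + I⁻(aq)
Ksp = [Ag⁺][I⁻] = [Ag⁺](3.1×10⁻²)
[Ag⁺] = 1.2×10⁻¹⁶ / (3.1×10⁻²) = 3.9×10⁻¹⁵
[Ag⁺] = 3.9×10⁻¹⁵ M

3.9×10⁻¹⁵ M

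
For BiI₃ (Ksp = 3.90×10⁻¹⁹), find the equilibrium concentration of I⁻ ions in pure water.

3.29×10⁻⁵ M

BiI₃(s) ⇌ Bi³⁺(aq) + 3 I⁻(aq)
If s mol/L of BiI₃ dissolves, [Bi³⁺] = s and [I⁻] = 3s.
Ksp = [Bi³⁺][I⁻]^3 = s · (3s)^3 = 27s^4 = 3.90×10⁻¹⁹
s = 1.10×10⁻⁵ mol/L
[I⁻] = 3s = 3.29×10⁻⁵ mol/L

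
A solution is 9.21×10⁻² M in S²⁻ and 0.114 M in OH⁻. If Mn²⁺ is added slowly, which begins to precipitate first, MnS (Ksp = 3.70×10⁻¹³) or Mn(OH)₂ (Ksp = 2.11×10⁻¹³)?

A salt starts to precipitate once the ion product Q reaches its Ksp.
For MnS: [Mn²⁺] = (Ksp/[S²⁻]) = 4.02×10⁻¹² M
For Mn(OH)₂: [Mn²⁺] = (Ksp/[OH⁻]^2) = 1.62×10⁻¹¹ M
MnS requires the lower [Mn²⁺], so it precipitates first.

MnS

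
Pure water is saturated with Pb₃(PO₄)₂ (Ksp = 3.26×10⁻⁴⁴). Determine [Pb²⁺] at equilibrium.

Pb₃(PO₄)₂(s) ⇌ 3 Pb²⁺(aq) + 2 PO₄³⁻(aq)
If s mol/L of Pb₃(PO₄)₂ dissolves, [Pb²⁺] = 3s and [PO₄³⁻] = 2s.
Ksp = [Pb²⁺]^3[PO₄³⁻]^2 = (3s)^3 · (2s)^2 = 108s^5 = 3.26×10⁻⁴⁴
s = 7.87×10⁻¹⁰ M
[Pb²⁺] = 3s = 2.36×10⁻⁹ M

2.36×10⁻⁹ M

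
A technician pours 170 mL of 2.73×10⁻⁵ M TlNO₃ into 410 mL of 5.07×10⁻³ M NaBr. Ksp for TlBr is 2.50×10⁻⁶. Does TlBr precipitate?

No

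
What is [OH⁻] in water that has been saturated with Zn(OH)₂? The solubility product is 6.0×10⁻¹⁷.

Zn(OH)₂(s) ⇌ Zn²⁺(aq) + 2 OH⁻(aq)
If s mol/L of Zn(OH)₂ dissolves, [Zn²⁺] = s and [OH⁻] = 2s.
Ksp = [Zn²⁺][OH⁻]^2 = s · (2s)^2 = 4s^3 = 6.0×10⁻¹⁷
s = 2.5×10⁻⁶ mol/L
[OH⁻] = 2s = 4.9×10⁻⁶ mol/L

4.9×10⁻⁶ M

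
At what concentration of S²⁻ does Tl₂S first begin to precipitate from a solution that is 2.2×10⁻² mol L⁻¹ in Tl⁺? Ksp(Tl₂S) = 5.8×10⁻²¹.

1.2×10⁻¹⁷ M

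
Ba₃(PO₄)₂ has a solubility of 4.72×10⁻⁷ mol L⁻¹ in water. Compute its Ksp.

Ksp = 2.53×10⁻³⁰

Ba₃(PO₄)₂(s) ⇌ 3 Ba²⁺(aq) + 2 PO₄³⁻(aq)
Call the molar solubility s, so that [Ba²⁺] = 3s and [PO₄³⁻] = 2s.
Ksp = [Ba²⁺]^3[PO₄³⁻]^2 = (3s)^3 · (2s)^2 = 108s^5
Ksp = 108 × (4.72×10⁻⁷)^5 = 2.53×10⁻³⁰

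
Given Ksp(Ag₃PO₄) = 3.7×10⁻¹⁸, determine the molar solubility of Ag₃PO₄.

Ag₃PO₄(s) ⇌ 3 Ag⁺(aq) + PO₄³⁻(aq)
For each mole of Ag₃PO₄ that dissolves per liter, [Ag⁺] = 3s and [PO₄³⁻] = s; let s denote this solubility.
Ksp = [Ag⁺]^3[PO₄³⁻] = (3s)^3 · s = 27s^4
27s^4 = 3.7×10⁻¹⁸  ⇒  s^4 = 1.4×10⁻¹⁹
s = (1.4×10⁻¹⁹)^(1/4) = 1.9×10⁻⁵ M

1.9×10⁻⁵ M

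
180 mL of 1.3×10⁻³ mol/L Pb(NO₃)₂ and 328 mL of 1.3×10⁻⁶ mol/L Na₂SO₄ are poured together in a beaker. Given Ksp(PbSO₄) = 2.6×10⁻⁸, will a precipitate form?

Total volume after mixing = 180 + 328 = 508 mL.
[Pb²⁺] = (1.3×10⁻³)(180)/508 = 4.6×10⁻⁴ mol/L
[SO₄²⁻] = (1.3×10⁻⁶)(328)/508 = 8.4×10⁻⁷ mol/L
Q = [Pb²⁺][SO₄²⁻] = 3.9×10⁻¹⁰
Q < Ksp (3.9×10⁻¹⁰ vs 2.6×10⁻⁸); the solution remains unsaturated and no precipitate forms.

No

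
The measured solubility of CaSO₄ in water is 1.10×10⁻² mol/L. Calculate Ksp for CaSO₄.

Ksp = 1.21×10⁻⁴

CaSO₄(s) ⇌ Ca²⁺(aq) + SO₄²⁻(aq)
Let s be the molar solubility. Then [Ca²⁺] = s and [SO₄²⁻] = s.
Ksp = [Ca²⁺][SO₄²⁻] = s · s = s^2
Ksp = (1.10×10⁻²)^2 = 1.21×10⁻⁴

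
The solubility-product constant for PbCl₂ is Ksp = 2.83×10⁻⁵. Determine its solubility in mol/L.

1.92×10⁻² M

PbCl₂(s) ⇌ Pb²⁺(aq) + 2 Cl⁻(aq)
With molar solubility s: [Pb²⁺] = s, [Cl⁻] = 2s.
Ksp = [Pb²⁺][Cl⁻]^2 = s · (2s)^2 = 4s^3
4s^3 = 2.83×10⁻⁵  ⇒  s^3 = 7.08×10⁻⁶
s = 1.92×10⁻² M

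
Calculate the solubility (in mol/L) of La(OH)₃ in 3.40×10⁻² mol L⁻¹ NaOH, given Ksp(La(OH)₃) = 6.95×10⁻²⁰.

La(OH)₃(s) ⇌ La³⁺(aq) + 3 OH⁻(aq)
The solution already contains OH⁻ at 3.40×10⁻² mol L⁻¹. Let s be the molar solubility of La(OH)₃.
[OH⁻] ≈ 3.40×10⁻² mol L⁻¹ (common ion dominates); [La³⁺] = s.
Ksp = [La³⁺][OH⁻]^3 = s(3.40×10⁻²)^3
s = 6.95×10⁻²⁰ / (3.40×10⁻²)^3 = 1.77×10⁻¹⁵
s = 1.77×10⁻¹⁵ mol L⁻¹

1.77×10⁻¹⁵ M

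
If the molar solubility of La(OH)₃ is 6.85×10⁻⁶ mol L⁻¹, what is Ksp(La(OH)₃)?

Ksp = 5.94×10⁻²⁰

La(OH)₃(s) ⇌ La³⁺(aq) + 3 OH⁻(aq)
For each mole of La(OH)₃ that dissolves per liter, [La³⁺] = s and [OH⁻] = 3s; let s denote this solubility.
Ksp = [La³⁺][OH⁻]^3 = s · (3s)^3 = 27s^4
Ksp = 27 × (6.85×10⁻⁶)^4 = 5.94×10⁻²⁰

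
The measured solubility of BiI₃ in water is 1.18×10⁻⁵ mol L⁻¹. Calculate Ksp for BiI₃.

Ksp = 5.23×10⁻¹⁹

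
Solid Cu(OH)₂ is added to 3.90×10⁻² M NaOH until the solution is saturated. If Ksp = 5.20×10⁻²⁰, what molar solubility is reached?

3.42×10⁻¹⁷ M

Cu(OH)₂(s) ⇌ Cu²⁺(aq) + 2 OH⁻(aq)
OH⁻ is already present at 3.90×10⁻² M. If s mol/L of Cu(OH)₂ dissolves, [Cu²⁺] = s while [OH⁻] ≈ 3.90×10⁻² M.
Ksp = [Cu²⁺][OH⁻]^2 = s(3.90×10⁻²)^2
s = 5.20×10⁻²⁰ / (3.90×10⁻²)^2 = 3.42×10⁻¹⁷
s = 3.42×10⁻¹⁷ M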